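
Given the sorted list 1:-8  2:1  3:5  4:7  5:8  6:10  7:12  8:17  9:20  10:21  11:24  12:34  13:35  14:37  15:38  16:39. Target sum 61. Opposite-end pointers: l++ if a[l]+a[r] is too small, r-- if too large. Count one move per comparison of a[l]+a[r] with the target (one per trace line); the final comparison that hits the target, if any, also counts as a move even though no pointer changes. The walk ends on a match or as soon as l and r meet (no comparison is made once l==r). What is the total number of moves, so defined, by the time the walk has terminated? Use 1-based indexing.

l=1 r=16: -8+39=31 <61, l++
l=2 r=16: 1+39=40 <61, l++
l=3 r=16: 5+39=44 <61, l++
l=4 r=16: 7+39=46 <61, l++
l=5 r=16: 8+39=47 <61, l++
l=6 r=16: 10+39=49 <61, l++
l=7 r=16: 12+39=51 <61, l++
l=8 r=16: 17+39=56 <61, l++
l=9 r=16: 20+39=59 <61, l++
l=10 r=16: 21+39=60 <61, l++
l=11 r=16: 24+39=63 >61, r--
l=11 r=15: 24+38=62 >61, r--
l=11 r=14: 24+37=61, found

13 moves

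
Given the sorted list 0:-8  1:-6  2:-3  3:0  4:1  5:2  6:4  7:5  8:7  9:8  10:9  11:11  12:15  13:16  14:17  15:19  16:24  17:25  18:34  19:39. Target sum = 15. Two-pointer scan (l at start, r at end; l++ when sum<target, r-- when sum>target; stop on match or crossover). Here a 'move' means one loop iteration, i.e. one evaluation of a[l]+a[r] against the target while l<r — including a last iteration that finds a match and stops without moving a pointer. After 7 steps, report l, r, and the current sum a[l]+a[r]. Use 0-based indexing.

l=2, r=14, sum=14

l=0 r=19: -8+39=31 >15, r--
l=0 r=18: -8+34=26 >15, r--
l=0 r=17: -8+25=17 >15, r--
l=0 r=16: -8+24=16 >15, r--
l=0 r=15: -8+19=11 <15, l++
l=1 r=15: -6+19=13 <15, l++
l=2 r=15: -3+19=16 >15, r--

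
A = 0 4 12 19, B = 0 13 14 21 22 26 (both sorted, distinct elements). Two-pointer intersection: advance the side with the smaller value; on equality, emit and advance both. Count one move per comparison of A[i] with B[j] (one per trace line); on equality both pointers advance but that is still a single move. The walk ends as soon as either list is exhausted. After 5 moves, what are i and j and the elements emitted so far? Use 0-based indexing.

[i=0,j=0] 0==0 emit → i++,j++
[i=1,j=1] 4<13 → i++
[i=2,j=1] 12<13 → i++
[i=3,j=1] 19>13 → j++
[i=3,j=2] 19>14 → j++

i=3, j=3, emitted=[0]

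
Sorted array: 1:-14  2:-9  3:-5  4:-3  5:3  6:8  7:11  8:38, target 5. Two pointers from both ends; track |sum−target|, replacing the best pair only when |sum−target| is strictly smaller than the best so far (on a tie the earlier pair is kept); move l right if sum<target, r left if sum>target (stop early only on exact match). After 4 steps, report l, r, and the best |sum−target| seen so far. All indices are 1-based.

[1,8] -14+38=24 d=19 * → r--
[1,7] -14+11=-3 d=8 * → l++
[2,7] -9+11=2 d=3 * → l++
[3,7] -5+11=6 d=1 * → r--

l=3, r=6, best |Δ|=1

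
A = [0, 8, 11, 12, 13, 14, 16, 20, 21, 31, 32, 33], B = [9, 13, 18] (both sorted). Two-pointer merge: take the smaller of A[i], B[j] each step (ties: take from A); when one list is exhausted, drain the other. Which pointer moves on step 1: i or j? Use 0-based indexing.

i

i=0 j=0: A[i]=0<=B[j]=9 take 0, i++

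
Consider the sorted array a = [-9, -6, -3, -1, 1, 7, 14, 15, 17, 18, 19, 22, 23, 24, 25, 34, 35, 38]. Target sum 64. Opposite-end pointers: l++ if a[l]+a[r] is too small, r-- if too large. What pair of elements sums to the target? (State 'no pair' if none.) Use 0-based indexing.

l=0 r=17: -9+38=29 <64, l++
l=1 r=17: -6+38=32 <64, l++
l=2 r=17: -3+38=35 <64, l++
l=3 r=17: -1+38=37 <64, l++
l=4 r=17: 1+38=39 <64, l++
l=5 r=17: 7+38=45 <64, l++
l=6 r=17: 14+38=52 <64, l++
l=7 r=17: 15+38=53 <64, l++
l=8 r=17: 17+38=55 <64, l++
l=9 r=17: 18+38=56 <64, l++
l=10 r=17: 19+38=57 <64, l++
l=11 r=17: 22+38=60 <64, l++
l=12 r=17: 23+38=61 <64, l++
l=13 r=17: 24+38=62 <64, l++
l=14 r=17: 25+38=63 <64, l++
l=15 r=17: 34+38=72 >64, r--
l=15 r=16: 34+35=69 >64, r--

no pair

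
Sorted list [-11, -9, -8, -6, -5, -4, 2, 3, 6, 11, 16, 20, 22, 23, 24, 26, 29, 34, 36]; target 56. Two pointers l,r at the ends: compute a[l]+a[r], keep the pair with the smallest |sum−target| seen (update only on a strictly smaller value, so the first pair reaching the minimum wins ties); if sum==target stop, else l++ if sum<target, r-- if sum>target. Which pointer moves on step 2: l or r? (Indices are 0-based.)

l

l=0 r=18: -11+36=25 d=31 *, l++
l=1 r=18: -9+36=27 d=29 *, l++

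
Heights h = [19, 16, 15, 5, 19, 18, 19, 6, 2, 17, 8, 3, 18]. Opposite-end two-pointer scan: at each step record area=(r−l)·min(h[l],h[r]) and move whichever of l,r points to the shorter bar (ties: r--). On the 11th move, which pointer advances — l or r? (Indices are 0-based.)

[0,12] min(19,18)*12=216 best=216 * → r--
[0,11] min(19,3)*11=33 best=216 → r--
[0,10] min(19,8)*10=80 best=216 → r--
[0,9] min(19,17)*9=153 best=216 → r--
[0,8] min(19,2)*8=16 best=216 → r--
[0,7] min(19,6)*7=42 best=216 → r--
[0,6] min(19,19)*6=114 best=216 → r--
[0,5] min(19,18)*5=90 best=216 → r--
[0,4] min(19,19)*4=76 best=216 → r--
[0,3] min(19,5)*3=15 best=216 → r--
[0,2] min(19,15)*2=30 best=216 → r--

r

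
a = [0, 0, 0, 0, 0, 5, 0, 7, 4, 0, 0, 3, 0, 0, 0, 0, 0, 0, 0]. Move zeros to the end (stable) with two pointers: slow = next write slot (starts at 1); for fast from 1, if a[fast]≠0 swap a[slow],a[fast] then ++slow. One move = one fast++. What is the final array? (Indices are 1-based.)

slow=1 fast=1: a[fast]=0, fast++
slow=1 fast=2: a[fast]=0, fast++
slow=1 fast=3: a[fast]=0, fast++
slow=1 fast=4: a[fast]=0, fast++
slow=1 fast=5: a[fast]=0, fast++
slow=1 fast=6: a[fast]=5≠0 swap→a[1]=5, slow++,fast++
slow=2 fast=7: a[fast]=0, fast++
slow=2 fast=8: a[fast]=7≠0 swap→a[2]=7, slow++,fast++
slow=3 fast=9: a[fast]=4≠0 swap→a[3]=4, slow++,fast++
slow=4 fast=10: a[fast]=0, fast++
slow=4 fast=11: a[fast]=0, fast++
slow=4 fast=12: a[fast]=3≠0 swap→a[4]=3, slow++,fast++
slow=5 fast=13: a[fast]=0, fast++
slow=5 fast=14: a[fast]=0, fast++
slow=5 fast=15: a[fast]=0, fast++
slow=5 fast=16: a[fast]=0, fast++
slow=5 fast=17: a[fast]=0, fast++
slow=5 fast=18: a[fast]=0, fast++
slow=5 fast=19: a[fast]=0, fast++

[5, 7, 4, 3, 0, 0, 0, 0, 0, 0, 0, 0, 0, 0, 0, 0, 0, 0, 0]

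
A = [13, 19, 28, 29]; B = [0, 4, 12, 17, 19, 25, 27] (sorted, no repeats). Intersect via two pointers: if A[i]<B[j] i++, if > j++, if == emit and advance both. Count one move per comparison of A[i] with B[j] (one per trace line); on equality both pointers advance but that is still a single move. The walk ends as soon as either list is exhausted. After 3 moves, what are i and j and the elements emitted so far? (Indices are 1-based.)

i=1 j=1: 13>0, j++
i=1 j=2: 13>4, j++
i=1 j=3: 13>12, j++

i=1, j=4, emitted=[]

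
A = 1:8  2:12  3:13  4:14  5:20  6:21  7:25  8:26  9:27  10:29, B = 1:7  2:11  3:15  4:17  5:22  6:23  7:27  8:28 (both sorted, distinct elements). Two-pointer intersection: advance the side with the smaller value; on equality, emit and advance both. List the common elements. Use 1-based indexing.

[i=1,j=1] 8>7 → j++
[i=1,j=2] 8<11 → i++
[i=2,j=2] 12>11 → j++
[i=2,j=3] 12<15 → i++
[i=3,j=3] 13<15 → i++
[i=4,j=3] 14<15 → i++
[i=5,j=3] 20>15 → j++
[i=5,j=4] 20>17 → j++
[i=5,j=5] 20<22 → i++
[i=6,j=5] 21<22 → i++
[i=7,j=5] 25>22 → j++
[i=7,j=6] 25>23 → j++
[i=7,j=7] 25<27 → i++
[i=8,j=7] 26<27 → i++
[i=9,j=7] 27==27 emit → i++,j++
[i=10,j=8] 29>28 → j++

intersection = [27]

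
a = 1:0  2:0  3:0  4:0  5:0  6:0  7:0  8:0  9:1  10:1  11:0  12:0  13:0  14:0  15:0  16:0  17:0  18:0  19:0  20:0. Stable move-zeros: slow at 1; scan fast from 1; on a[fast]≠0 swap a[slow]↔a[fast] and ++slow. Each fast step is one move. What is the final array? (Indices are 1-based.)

(s=1,f=1) a[fast]=0 → fast++
(s=1,f=2) a[fast]=0 → fast++
(s=1,f=3) a[fast]=0 → fast++
(s=1,f=4) a[fast]=0 → fast++
(s=1,f=5) a[fast]=0 → fast++
(s=1,f=6) a[fast]=0 → fast++
(s=1,f=7) a[fast]=0 → fast++
(s=1,f=8) a[fast]=0 → fast++
(s=1,f=9) a[fast]=1≠0 swap→a[1]=1 → slow++,fast++
(s=2,f=10) a[fast]=1≠0 swap→a[2]=1 → slow++,fast++
(s=3,f=11) a[fast]=0 → fast++
(s=3,f=12) a[fast]=0 → fast++
(s=3,f=13) a[fast]=0 → fast++
(s=3,f=14) a[fast]=0 → fast++
(s=3,f=15) a[fast]=0 → fast++
(s=3,f=16) a[fast]=0 → fast++
(s=3,f=17) a[fast]=0 → fast++
(s=3,f=18) a[fast]=0 → fast++
(s=3,f=19) a[fast]=0 → fast++
(s=3,f=20) a[fast]=0 → fast++

[1, 1, 0, 0, 0, 0, 0, 0, 0, 0, 0, 0, 0, 0, 0, 0, 0, 0, 0, 0]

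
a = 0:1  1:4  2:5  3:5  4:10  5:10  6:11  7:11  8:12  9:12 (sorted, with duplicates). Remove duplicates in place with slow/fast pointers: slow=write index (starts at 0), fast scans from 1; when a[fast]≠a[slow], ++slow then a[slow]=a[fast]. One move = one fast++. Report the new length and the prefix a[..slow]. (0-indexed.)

(s=0,f=1) a[fast]=4≠a[slow]=1 write a[1]=4 → slow++,fast++
(s=1,f=2) a[fast]=5≠a[slow]=4 write a[2]=5 → slow++,fast++
(s=2,f=3) a[fast]=5=a[slow] dup → fast++
(s=2,f=4) a[fast]=10≠a[slow]=5 write a[3]=10 → slow++,fast++
(s=3,f=5) a[fast]=10=a[slow] dup → fast++
(s=3,f=6) a[fast]=11≠a[slow]=10 write a[4]=11 → slow++,fast++
(s=4,f=7) a[fast]=11=a[slow] dup → fast++
(s=4,f=8) a[fast]=12≠a[slow]=11 write a[5]=12 → slow++,fast++
(s=5,f=9) a[fast]=12=a[slow] dup → fast++

length 6; prefix = [1, 4, 5, 10, 11, 12]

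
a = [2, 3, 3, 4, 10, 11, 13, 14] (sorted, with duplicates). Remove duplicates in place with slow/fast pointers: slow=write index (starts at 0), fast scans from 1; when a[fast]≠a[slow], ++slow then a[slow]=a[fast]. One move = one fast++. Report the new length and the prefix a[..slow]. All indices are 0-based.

slow=0 fast=1: a[fast]=3≠a[slow]=2 write a[1]=3, slow++,fast++
slow=1 fast=2: a[fast]=3=a[slow] dup, fast++
slow=1 fast=3: a[fast]=4≠a[slow]=3 write a[2]=4, slow++,fast++
slow=2 fast=4: a[fast]=10≠a[slow]=4 write a[3]=10, slow++,fast++
slow=3 fast=5: a[fast]=11≠a[slow]=10 write a[4]=11, slow++,fast++
slow=4 fast=6: a[fast]=13≠a[slow]=11 write a[5]=13, slow++,fast++
slow=5 fast=7: a[fast]=14≠a[slow]=13 write a[6]=14, slow++,fast++

length 7; prefix = [2, 3, 4, 10, 11, 13, 14]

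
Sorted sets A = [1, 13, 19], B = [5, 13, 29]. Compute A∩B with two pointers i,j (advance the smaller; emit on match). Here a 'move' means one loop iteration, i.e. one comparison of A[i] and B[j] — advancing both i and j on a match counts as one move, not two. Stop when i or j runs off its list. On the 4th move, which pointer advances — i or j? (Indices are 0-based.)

[i=0,j=0] 1<5 → i++
[i=1,j=0] 13>5 → j++
[i=1,j=1] 13==13 emit → i++,j++
[i=2,j=2] 19<29 → i++

i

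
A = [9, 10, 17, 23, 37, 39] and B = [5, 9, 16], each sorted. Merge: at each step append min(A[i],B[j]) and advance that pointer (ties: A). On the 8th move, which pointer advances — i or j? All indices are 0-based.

i

i=0 j=0: A[i]=9>B[j]=5 take 5, j++
i=0 j=1: A[i]=9<=B[j]=9 take 9, i++
i=1 j=1: A[i]=10>B[j]=9 take 9, j++
i=1 j=2: A[i]=10<=B[j]=16 take 10, i++
i=2 j=2: A[i]=17>B[j]=16 take 16, j++
i=2 j=3: B done, take A[i]=17, i++
i=3 j=3: B done, take A[i]=23, i++
i=4 j=3: B done, take A[i]=37, i++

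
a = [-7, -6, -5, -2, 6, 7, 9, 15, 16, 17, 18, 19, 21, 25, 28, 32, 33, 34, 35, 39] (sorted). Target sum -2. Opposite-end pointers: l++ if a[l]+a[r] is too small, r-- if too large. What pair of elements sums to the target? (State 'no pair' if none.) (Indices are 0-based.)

l=0 r=19: -7+39=32 >-2, r--
l=0 r=18: -7+35=28 >-2, r--
l=0 r=17: -7+34=27 >-2, r--
l=0 r=16: -7+33=26 >-2, r--
l=0 r=15: -7+32=25 >-2, r--
l=0 r=14: -7+28=21 >-2, r--
l=0 r=13: -7+25=18 >-2, r--
l=0 r=12: -7+21=14 >-2, r--
l=0 r=11: -7+19=12 >-2, r--
l=0 r=10: -7+18=11 >-2, r--
l=0 r=9: -7+17=10 >-2, r--
l=0 r=8: -7+16=9 >-2, r--
l=0 r=7: -7+15=8 >-2, r--
l=0 r=6: -7+9=2 >-2, r--
l=0 r=5: -7+7=0 >-2, r--
l=0 r=4: -7+6=-1 >-2, r--
l=0 r=3: -7+-2=-9 <-2, l++
l=1 r=3: -6+-2=-8 <-2, l++
l=2 r=3: -5+-2=-7 <-2, l++

no pair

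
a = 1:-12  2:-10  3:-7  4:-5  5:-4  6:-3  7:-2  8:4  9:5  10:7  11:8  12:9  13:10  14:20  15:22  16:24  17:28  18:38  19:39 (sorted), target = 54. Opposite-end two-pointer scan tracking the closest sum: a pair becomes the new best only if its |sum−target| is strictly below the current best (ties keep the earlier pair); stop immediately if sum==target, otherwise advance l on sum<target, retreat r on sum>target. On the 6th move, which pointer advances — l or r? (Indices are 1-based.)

l=1 r=19: -12+39=27 d=27 *, l++
l=2 r=19: -10+39=29 d=25 *, l++
l=3 r=19: -7+39=32 d=22 *, l++
l=4 r=19: -5+39=34 d=20 *, l++
l=5 r=19: -4+39=35 d=19 *, l++
l=6 r=19: -3+39=36 d=18 *, l++

l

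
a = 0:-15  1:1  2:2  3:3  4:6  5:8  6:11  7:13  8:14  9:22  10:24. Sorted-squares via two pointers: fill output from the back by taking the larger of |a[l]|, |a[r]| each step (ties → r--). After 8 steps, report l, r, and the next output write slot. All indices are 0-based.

l=1, r=3, next write slot=2

l=0 r=10: |-15|<=|24| out[10]=576, r--
l=0 r=9: |-15|<=|22| out[9]=484, r--
l=0 r=8: |-15|>|14| out[8]=225, l++
l=1 r=8: |1|<=|14| out[7]=196, r--
l=1 r=7: |1|<=|13| out[6]=169, r--
l=1 r=6: |1|<=|11| out[5]=121, r--
l=1 r=5: |1|<=|8| out[4]=64, r--
l=1 r=4: |1|<=|6| out[3]=36, r--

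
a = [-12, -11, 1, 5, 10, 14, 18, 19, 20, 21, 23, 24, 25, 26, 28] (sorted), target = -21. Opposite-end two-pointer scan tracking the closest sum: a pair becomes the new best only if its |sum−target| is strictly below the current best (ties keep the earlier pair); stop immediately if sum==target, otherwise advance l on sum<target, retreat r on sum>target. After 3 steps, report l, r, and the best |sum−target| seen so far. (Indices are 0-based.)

l=0, r=11, best |Δ|=34

[0,14] -12+28=16 d=37 * → r--
[0,13] -12+26=14 d=35 * → r--
[0,12] -12+25=13 d=34 * → r--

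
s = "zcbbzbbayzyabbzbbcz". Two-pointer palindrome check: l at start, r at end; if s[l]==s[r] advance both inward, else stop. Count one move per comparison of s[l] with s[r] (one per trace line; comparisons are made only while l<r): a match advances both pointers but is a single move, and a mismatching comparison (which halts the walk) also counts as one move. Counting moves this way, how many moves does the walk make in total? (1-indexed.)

[1,19] 'z'=='z' → l++,r--
[2,18] 'c'=='c' → l++,r--
[3,17] 'b'=='b' → l++,r--
[4,16] 'b'=='b' → l++,r--
[5,15] 'z'=='z' → l++,r--
[6,14] 'b'=='b' → l++,r--
[7,13] 'b'=='b' → l++,r--
[8,12] 'a'=='a' → l++,r--
[9,11] 'y'=='y' → l++,r--

9 moves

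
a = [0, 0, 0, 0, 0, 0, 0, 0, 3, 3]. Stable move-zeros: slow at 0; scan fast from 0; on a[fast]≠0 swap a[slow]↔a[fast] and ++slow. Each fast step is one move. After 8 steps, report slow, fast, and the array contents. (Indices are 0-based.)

slow=0, fast=8, a=[0, 0, 0, 0, 0, 0, 0, 0, 3, 3]

slow=0 fast=0: a[fast]=0, fast++
slow=0 fast=1: a[fast]=0, fast++
slow=0 fast=2: a[fast]=0, fast++
slow=0 fast=3: a[fast]=0, fast++
slow=0 fast=4: a[fast]=0, fast++
slow=0 fast=5: a[fast]=0, fast++
slow=0 fast=6: a[fast]=0, fast++
slow=0 fast=7: a[fast]=0, fast++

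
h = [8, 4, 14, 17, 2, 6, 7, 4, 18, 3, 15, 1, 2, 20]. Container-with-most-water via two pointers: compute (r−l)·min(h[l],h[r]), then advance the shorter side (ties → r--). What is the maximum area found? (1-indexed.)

max area = 170

l=1 r=14: min(8,20)*13=104 best=104 *, l++
l=2 r=14: min(4,20)*12=48 best=104, l++
l=3 r=14: min(14,20)*11=154 best=154 *, l++
l=4 r=14: min(17,20)*10=170 best=170 *, l++
l=5 r=14: min(2,20)*9=18 best=170, l++
l=6 r=14: min(6,20)*8=48 best=170, l++
l=7 r=14: min(7,20)*7=49 best=170, l++
l=8 r=14: min(4,20)*6=24 best=170, l++
l=9 r=14: min(18,20)*5=90 best=170, l++
l=10 r=14: min(3,20)*4=12 best=170, l++
l=11 r=14: min(15,20)*3=45 best=170, l++
l=12 r=14: min(1,20)*2=2 best=170, l++
l=13 r=14: min(2,20)*1=2 best=170, l++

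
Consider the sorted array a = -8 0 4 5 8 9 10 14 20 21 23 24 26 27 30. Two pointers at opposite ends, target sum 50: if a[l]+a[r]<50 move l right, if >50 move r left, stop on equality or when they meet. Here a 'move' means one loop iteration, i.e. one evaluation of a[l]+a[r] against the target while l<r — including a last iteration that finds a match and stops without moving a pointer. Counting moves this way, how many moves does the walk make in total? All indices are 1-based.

9 moves

[1,15] -8+30=22 <50 → l++
[2,15] 0+30=30 <50 → l++
[3,15] 4+30=34 <50 → l++
[4,15] 5+30=35 <50 → l++
[5,15] 8+30=38 <50 → l++
[6,15] 9+30=39 <50 → l++
[7,15] 10+30=40 <50 → l++
[8,15] 14+30=44 <50 → l++
[9,15] 20+30=50 → found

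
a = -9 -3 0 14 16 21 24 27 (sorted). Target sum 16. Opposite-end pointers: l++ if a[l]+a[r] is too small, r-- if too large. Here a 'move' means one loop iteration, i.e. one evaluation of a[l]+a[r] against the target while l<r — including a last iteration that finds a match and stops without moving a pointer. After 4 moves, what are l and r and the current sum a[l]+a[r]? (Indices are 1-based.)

l=2, r=5, sum=13

l=1 r=8: -9+27=18 >16, r--
l=1 r=7: -9+24=15 <16, l++
l=2 r=7: -3+24=21 >16, r--
l=2 r=6: -3+21=18 >16, r--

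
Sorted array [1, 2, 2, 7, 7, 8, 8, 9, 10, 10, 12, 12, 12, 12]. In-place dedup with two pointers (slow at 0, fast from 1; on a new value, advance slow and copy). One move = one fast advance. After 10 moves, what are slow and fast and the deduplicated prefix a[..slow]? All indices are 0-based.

slow=0 fast=1: a[fast]=2≠a[slow]=1 write a[1]=2, slow++,fast++
slow=1 fast=2: a[fast]=2=a[slow] dup, fast++
slow=1 fast=3: a[fast]=7≠a[slow]=2 write a[2]=7, slow++,fast++
slow=2 fast=4: a[fast]=7=a[slow] dup, fast++
slow=2 fast=5: a[fast]=8≠a[slow]=7 write a[3]=8, slow++,fast++
slow=3 fast=6: a[fast]=8=a[slow] dup, fast++
slow=3 fast=7: a[fast]=9≠a[slow]=8 write a[4]=9, slow++,fast++
slow=4 fast=8: a[fast]=10≠a[slow]=9 write a[5]=10, slow++,fast++
slow=5 fast=9: a[fast]=10=a[slow] dup, fast++
slow=5 fast=10: a[fast]=12≠a[slow]=10 write a[6]=12, slow++,fast++

slow=6, fast=11, prefix=[1, 2, 7, 8, 9, 10, 12]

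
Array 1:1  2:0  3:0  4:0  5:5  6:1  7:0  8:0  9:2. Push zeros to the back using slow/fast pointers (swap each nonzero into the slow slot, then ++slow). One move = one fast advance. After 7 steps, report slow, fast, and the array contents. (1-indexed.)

slow=4, fast=8, a=[1, 5, 1, 0, 0, 0, 0, 0, 2]

(s=1,f=1) a[fast]=1≠0 swap→a[1]=1 → slow++,fast++
(s=2,f=2) a[fast]=0 → fast++
(s=2,f=3) a[fast]=0 → fast++
(s=2,f=4) a[fast]=0 → fast++
(s=2,f=5) a[fast]=5≠0 swap→a[2]=5 → slow++,fast++
(s=3,f=6) a[fast]=1≠0 swap→a[3]=1 → slow++,fast++
(s=4,f=7) a[fast]=0 → fast++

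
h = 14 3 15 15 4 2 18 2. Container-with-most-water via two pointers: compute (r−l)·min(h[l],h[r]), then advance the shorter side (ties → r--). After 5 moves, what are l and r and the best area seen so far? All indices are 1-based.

l=5, r=7, best area=84

[1,8] min(14,2)*7=14 best=14 * → r--
[1,7] min(14,18)*6=84 best=84 * → l++
[2,7] min(3,18)*5=15 best=84 → l++
[3,7] min(15,18)*4=60 best=84 → l++
[4,7] min(15,18)*3=45 best=84 → l++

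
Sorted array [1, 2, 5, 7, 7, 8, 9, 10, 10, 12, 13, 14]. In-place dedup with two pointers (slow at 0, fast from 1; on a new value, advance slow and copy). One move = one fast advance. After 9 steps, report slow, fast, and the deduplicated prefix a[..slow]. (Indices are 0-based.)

slow=7, fast=10, prefix=[1, 2, 5, 7, 8, 9, 10, 12]

(s=0,f=1) a[fast]=2≠a[slow]=1 write a[1]=2 → slow++,fast++
(s=1,f=2) a[fast]=5≠a[slow]=2 write a[2]=5 → slow++,fast++
(s=2,f=3) a[fast]=7≠a[slow]=5 write a[3]=7 → slow++,fast++
(s=3,f=4) a[fast]=7=a[slow] dup → fast++
(s=3,f=5) a[fast]=8≠a[slow]=7 write a[4]=8 → slow++,fast++
(s=4,f=6) a[fast]=9≠a[slow]=8 write a[5]=9 → slow++,fast++
(s=5,f=7) a[fast]=10≠a[slow]=9 write a[6]=10 → slow++,fast++
(s=6,f=8) a[fast]=10=a[slow] dup → fast++
(s=6,f=9) a[fast]=12≠a[slow]=10 write a[7]=12 → slow++,fast++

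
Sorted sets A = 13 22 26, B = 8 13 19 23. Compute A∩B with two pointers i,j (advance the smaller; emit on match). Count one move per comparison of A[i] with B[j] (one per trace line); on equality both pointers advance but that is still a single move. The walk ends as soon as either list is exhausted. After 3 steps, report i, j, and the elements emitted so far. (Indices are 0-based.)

i=0 j=0: 13>8, j++
i=0 j=1: 13==13 emit, i++,j++
i=1 j=2: 22>19, j++

i=1, j=3, emitted=[13]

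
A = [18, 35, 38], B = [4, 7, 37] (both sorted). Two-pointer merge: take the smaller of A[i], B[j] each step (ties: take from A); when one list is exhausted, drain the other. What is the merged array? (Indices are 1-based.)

[4, 7, 18, 35, 37, 38]

i=1 j=1: A[i]=18>B[j]=4 take 4, j++
i=1 j=2: A[i]=18>B[j]=7 take 7, j++
i=1 j=3: A[i]=18<=B[j]=37 take 18, i++
i=2 j=3: A[i]=35<=B[j]=37 take 35, i++
i=3 j=3: A[i]=38>B[j]=37 take 37, j++
i=3 j=4: B done, take A[i]=38, i++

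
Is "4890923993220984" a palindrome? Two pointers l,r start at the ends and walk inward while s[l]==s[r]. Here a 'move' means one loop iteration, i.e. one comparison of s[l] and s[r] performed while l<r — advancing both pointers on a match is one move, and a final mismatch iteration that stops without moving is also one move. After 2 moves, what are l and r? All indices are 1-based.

l=1 r=16: '4'=='4', l++,r--
l=2 r=15: '8'=='8', l++,r--

l=3, r=14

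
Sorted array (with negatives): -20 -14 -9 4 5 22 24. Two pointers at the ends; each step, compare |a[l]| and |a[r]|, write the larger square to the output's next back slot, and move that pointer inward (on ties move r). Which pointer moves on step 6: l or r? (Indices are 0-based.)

r

l=0 r=6: |-20|<=|24| out[6]=576, r--
l=0 r=5: |-20|<=|22| out[5]=484, r--
l=0 r=4: |-20|>|5| out[4]=400, l++
l=1 r=4: |-14|>|5| out[3]=196, l++
l=2 r=4: |-9|>|5| out[2]=81, l++
l=3 r=4: |4|<=|5| out[1]=25, r--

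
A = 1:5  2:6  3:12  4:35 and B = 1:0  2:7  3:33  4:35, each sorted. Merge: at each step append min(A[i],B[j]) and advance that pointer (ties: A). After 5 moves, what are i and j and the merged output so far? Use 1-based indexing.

[i=1,j=1] A[i]=5>B[j]=0 take 0 → j++
[i=1,j=2] A[i]=5<=B[j]=7 take 5 → i++
[i=2,j=2] A[i]=6<=B[j]=7 take 6 → i++
[i=3,j=2] A[i]=12>B[j]=7 take 7 → j++
[i=3,j=3] A[i]=12<=B[j]=33 take 12 → i++

i=4, j=3, merged so far=[0, 5, 6, 7, 12]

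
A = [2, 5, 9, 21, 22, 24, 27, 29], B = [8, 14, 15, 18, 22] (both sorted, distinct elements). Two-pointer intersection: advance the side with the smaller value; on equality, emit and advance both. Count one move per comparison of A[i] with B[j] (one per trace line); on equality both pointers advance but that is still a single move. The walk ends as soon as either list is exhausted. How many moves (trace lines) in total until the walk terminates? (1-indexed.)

[i=1,j=1] 2<8 → i++
[i=2,j=1] 5<8 → i++
[i=3,j=1] 9>8 → j++
[i=3,j=2] 9<14 → i++
[i=4,j=2] 21>14 → j++
[i=4,j=3] 21>15 → j++
[i=4,j=4] 21>18 → j++
[i=4,j=5] 21<22 → i++
[i=5,j=5] 22==22 emit → i++,j++

9 moves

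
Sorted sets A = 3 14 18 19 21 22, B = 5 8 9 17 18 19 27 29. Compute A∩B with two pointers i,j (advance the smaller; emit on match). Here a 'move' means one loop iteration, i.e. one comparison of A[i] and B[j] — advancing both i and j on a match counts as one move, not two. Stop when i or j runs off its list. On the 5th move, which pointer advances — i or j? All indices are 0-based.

i

[i=0,j=0] 3<5 → i++
[i=1,j=0] 14>5 → j++
[i=1,j=1] 14>8 → j++
[i=1,j=2] 14>9 → j++
[i=1,j=3] 14<17 → i++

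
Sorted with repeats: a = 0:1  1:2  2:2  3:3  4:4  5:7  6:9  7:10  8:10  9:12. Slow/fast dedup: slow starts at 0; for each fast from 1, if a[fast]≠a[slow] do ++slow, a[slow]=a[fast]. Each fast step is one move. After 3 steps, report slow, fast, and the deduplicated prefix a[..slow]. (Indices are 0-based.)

slow=0 fast=1: a[fast]=2≠a[slow]=1 write a[1]=2, slow++,fast++
slow=1 fast=2: a[fast]=2=a[slow] dup, fast++
slow=1 fast=3: a[fast]=3≠a[slow]=2 write a[2]=3, slow++,fast++

slow=2, fast=4, prefix=[1, 2, 3]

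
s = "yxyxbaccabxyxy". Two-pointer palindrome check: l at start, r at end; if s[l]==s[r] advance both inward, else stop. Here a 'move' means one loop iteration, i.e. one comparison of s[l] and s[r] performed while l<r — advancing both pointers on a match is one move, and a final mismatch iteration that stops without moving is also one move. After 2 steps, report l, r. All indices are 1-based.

l=1 r=14: 'y'=='y', l++,r--
l=2 r=13: 'x'=='x', l++,r--

l=3, r=12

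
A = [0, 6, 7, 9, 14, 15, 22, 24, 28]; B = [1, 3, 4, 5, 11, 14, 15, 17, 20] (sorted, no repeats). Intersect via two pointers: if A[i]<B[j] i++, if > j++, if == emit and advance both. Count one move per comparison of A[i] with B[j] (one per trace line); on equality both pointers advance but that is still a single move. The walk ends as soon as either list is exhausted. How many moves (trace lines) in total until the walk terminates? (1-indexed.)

13 moves

i=1 j=1: 0<1, i++
i=2 j=1: 6>1, j++
i=2 j=2: 6>3, j++
i=2 j=3: 6>4, j++
i=2 j=4: 6>5, j++
i=2 j=5: 6<11, i++
i=3 j=5: 7<11, i++
i=4 j=5: 9<11, i++
i=5 j=5: 14>11, j++
i=5 j=6: 14==14 emit, i++,j++
i=6 j=7: 15==15 emit, i++,j++
i=7 j=8: 22>17, j++
i=7 j=9: 22>20, j++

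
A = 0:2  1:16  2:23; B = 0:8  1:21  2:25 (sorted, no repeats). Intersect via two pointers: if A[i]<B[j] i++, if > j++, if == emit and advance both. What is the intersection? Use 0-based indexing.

i=0 j=0: 2<8, i++
i=1 j=0: 16>8, j++
i=1 j=1: 16<21, i++
i=2 j=1: 23>21, j++
i=2 j=2: 23<25, i++

intersection = []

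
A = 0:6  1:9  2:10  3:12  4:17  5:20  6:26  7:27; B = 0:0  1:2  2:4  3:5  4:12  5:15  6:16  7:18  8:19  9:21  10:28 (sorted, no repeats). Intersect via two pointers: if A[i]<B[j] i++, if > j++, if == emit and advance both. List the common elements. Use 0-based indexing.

[i=0,j=0] 6>0 → j++
[i=0,j=1] 6>2 → j++
[i=0,j=2] 6>4 → j++
[i=0,j=3] 6>5 → j++
[i=0,j=4] 6<12 → i++
[i=1,j=4] 9<12 → i++
[i=2,j=4] 10<12 → i++
[i=3,j=4] 12==12 emit → i++,j++
[i=4,j=5] 17>15 → j++
[i=4,j=6] 17>16 → j++
[i=4,j=7] 17<18 → i++
[i=5,j=7] 20>18 → j++
[i=5,j=8] 20>19 → j++
[i=5,j=9] 20<21 → i++
[i=6,j=9] 26>21 → j++
[i=6,j=10] 26<28 → i++
[i=7,j=10] 27<28 → i++

intersection = [12]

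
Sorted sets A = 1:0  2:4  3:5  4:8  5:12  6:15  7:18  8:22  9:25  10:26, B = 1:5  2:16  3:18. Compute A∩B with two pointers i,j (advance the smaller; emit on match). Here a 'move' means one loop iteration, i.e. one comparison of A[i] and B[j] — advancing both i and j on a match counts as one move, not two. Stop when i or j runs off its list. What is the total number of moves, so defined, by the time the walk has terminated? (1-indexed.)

i=1 j=1: 0<5, i++
i=2 j=1: 4<5, i++
i=3 j=1: 5==5 emit, i++,j++
i=4 j=2: 8<16, i++
i=5 j=2: 12<16, i++
i=6 j=2: 15<16, i++
i=7 j=2: 18>16, j++
i=7 j=3: 18==18 emit, i++,j++

8 moves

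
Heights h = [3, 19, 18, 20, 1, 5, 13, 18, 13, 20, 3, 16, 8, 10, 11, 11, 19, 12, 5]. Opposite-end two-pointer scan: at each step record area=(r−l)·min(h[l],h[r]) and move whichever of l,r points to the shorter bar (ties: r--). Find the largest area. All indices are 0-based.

max area = 285

[0,18] min(3,5)*18=54 best=54 * → l++
[1,18] min(19,5)*17=85 best=85 * → r--
[1,17] min(19,12)*16=192 best=192 * → r--
[1,16] min(19,19)*15=285 best=285 * → r--
[1,15] min(19,11)*14=154 best=285 → r--
[1,14] min(19,11)*13=143 best=285 → r--
[1,13] min(19,10)*12=120 best=285 → r--
[1,12] min(19,8)*11=88 best=285 → r--
[1,11] min(19,16)*10=160 best=285 → r--
[1,10] min(19,3)*9=27 best=285 → r--
[1,9] min(19,20)*8=152 best=285 → l++
[2,9] min(18,20)*7=126 best=285 → l++
[3,9] min(20,20)*6=120 best=285 → r--
[3,8] min(20,13)*5=65 best=285 → r--
[3,7] min(20,18)*4=72 best=285 → r--
[3,6] min(20,13)*3=39 best=285 → r--
[3,5] min(20,5)*2=10 best=285 → r--
[3,4] min(20,1)*1=1 best=285 → r--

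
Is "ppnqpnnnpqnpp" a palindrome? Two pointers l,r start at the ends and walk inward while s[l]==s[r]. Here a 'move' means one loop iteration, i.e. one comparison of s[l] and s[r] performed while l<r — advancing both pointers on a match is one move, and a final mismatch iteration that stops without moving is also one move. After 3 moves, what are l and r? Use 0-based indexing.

[0,12] 'p'=='p' → l++,r--
[1,11] 'p'=='p' → l++,r--
[2,10] 'n'=='n' → l++,r--

l=3, r=9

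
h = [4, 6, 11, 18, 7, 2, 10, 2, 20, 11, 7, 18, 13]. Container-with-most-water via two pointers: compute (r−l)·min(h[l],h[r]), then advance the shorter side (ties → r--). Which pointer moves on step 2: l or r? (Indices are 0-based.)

[0,12] min(4,13)*12=48 best=48 * → l++
[1,12] min(6,13)*11=66 best=66 * → l++

l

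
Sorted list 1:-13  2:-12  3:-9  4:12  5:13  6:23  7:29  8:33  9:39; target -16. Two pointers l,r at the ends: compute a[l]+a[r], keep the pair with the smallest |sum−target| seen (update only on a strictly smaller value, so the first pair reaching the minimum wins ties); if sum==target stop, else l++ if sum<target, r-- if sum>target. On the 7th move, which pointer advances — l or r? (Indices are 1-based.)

l=1 r=9: -13+39=26 d=42 *, r--
l=1 r=8: -13+33=20 d=36 *, r--
l=1 r=7: -13+29=16 d=32 *, r--
l=1 r=6: -13+23=10 d=26 *, r--
l=1 r=5: -13+13=0 d=16 *, r--
l=1 r=4: -13+12=-1 d=15 *, r--
l=1 r=3: -13+-9=-22 d=6 *, l++

l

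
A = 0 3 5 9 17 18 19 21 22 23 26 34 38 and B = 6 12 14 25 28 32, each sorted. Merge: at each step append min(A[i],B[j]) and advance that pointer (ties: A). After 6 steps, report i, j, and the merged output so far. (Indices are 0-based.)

i=0 j=0: A[i]=0<=B[j]=6 take 0, i++
i=1 j=0: A[i]=3<=B[j]=6 take 3, i++
i=2 j=0: A[i]=5<=B[j]=6 take 5, i++
i=3 j=0: A[i]=9>B[j]=6 take 6, j++
i=3 j=1: A[i]=9<=B[j]=12 take 9, i++
i=4 j=1: A[i]=17>B[j]=12 take 12, j++

i=4, j=2, merged so far=[0, 3, 5, 6, 9, 12]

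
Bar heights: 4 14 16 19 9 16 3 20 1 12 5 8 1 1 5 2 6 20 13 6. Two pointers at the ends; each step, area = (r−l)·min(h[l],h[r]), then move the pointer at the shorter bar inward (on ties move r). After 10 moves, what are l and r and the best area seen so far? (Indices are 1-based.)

l=8, r=17, best area=266

l=1 r=20: min(4,6)*19=76 best=76 *, l++
l=2 r=20: min(14,6)*18=108 best=108 *, r--
l=2 r=19: min(14,13)*17=221 best=221 *, r--
l=2 r=18: min(14,20)*16=224 best=224 *, l++
l=3 r=18: min(16,20)*15=240 best=240 *, l++
l=4 r=18: min(19,20)*14=266 best=266 *, l++
l=5 r=18: min(9,20)*13=117 best=266, l++
l=6 r=18: min(16,20)*12=192 best=266, l++
l=7 r=18: min(3,20)*11=33 best=266, l++
l=8 r=18: min(20,20)*10=200 best=266, r--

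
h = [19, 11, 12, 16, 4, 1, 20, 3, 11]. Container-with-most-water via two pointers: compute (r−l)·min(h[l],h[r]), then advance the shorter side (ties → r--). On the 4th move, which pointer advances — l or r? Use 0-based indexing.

l=0 r=8: min(19,11)*8=88 best=88 *, r--
l=0 r=7: min(19,3)*7=21 best=88, r--
l=0 r=6: min(19,20)*6=114 best=114 *, l++
l=1 r=6: min(11,20)*5=55 best=114, l++

l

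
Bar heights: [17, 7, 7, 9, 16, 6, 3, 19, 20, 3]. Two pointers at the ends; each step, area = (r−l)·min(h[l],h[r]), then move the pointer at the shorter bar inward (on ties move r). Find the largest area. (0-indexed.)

max area = 136

[0,9] min(17,3)*9=27 best=27 * → r--
[0,8] min(17,20)*8=136 best=136 * → l++
[1,8] min(7,20)*7=49 best=136 → l++
[2,8] min(7,20)*6=42 best=136 → l++
[3,8] min(9,20)*5=45 best=136 → l++
[4,8] min(16,20)*4=64 best=136 → l++
[5,8] min(6,20)*3=18 best=136 → l++
[6,8] min(3,20)*2=6 best=136 → l++
[7,8] min(19,20)*1=19 best=136 → l++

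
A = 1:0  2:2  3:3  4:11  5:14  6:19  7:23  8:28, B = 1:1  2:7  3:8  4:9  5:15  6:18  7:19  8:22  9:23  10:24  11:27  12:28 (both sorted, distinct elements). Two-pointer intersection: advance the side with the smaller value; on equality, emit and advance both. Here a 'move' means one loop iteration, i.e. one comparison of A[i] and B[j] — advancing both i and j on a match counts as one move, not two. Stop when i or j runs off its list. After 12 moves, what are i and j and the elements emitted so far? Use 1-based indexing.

i=7, j=8, emitted=[19]

[i=1,j=1] 0<1 → i++
[i=2,j=1] 2>1 → j++
[i=2,j=2] 2<7 → i++
[i=3,j=2] 3<7 → i++
[i=4,j=2] 11>7 → j++
[i=4,j=3] 11>8 → j++
[i=4,j=4] 11>9 → j++
[i=4,j=5] 11<15 → i++
[i=5,j=5] 14<15 → i++
[i=6,j=5] 19>15 → j++
[i=6,j=6] 19>18 → j++
[i=6,j=7] 19==19 emit → i++,j++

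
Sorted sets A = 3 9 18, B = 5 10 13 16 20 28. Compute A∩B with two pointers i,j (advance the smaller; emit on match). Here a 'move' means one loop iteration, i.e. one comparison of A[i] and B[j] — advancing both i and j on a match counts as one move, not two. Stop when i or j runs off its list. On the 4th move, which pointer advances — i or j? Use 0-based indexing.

j

[i=0,j=0] 3<5 → i++
[i=1,j=0] 9>5 → j++
[i=1,j=1] 9<10 → i++
[i=2,j=1] 18>10 → j++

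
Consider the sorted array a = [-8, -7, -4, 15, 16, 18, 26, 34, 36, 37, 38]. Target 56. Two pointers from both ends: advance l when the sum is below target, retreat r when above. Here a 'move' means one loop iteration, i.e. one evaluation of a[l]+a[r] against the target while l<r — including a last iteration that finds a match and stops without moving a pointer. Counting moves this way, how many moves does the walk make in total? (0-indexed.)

[0,10] -8+38=30 <56 → l++
[1,10] -7+38=31 <56 → l++
[2,10] -4+38=34 <56 → l++
[3,10] 15+38=53 <56 → l++
[4,10] 16+38=54 <56 → l++
[5,10] 18+38=56 → found

6 moves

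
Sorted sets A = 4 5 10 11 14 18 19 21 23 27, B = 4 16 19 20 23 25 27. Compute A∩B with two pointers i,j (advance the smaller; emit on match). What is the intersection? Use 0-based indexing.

intersection = [4, 19, 23, 27]

[i=0,j=0] 4==4 emit → i++,j++
[i=1,j=1] 5<16 → i++
[i=2,j=1] 10<16 → i++
[i=3,j=1] 11<16 → i++
[i=4,j=1] 14<16 → i++
[i=5,j=1] 18>16 → j++
[i=5,j=2] 18<19 → i++
[i=6,j=2] 19==19 emit → i++,j++
[i=7,j=3] 21>20 → j++
[i=7,j=4] 21<23 → i++
[i=8,j=4] 23==23 emit → i++,j++
[i=9,j=5] 27>25 → j++
[i=9,j=6] 27==27 emit → i++,j++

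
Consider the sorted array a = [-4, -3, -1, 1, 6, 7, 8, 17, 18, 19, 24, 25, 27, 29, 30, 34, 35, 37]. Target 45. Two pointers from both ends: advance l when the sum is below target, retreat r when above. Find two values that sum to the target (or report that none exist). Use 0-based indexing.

[0,17] -4+37=33 <45 → l++
[1,17] -3+37=34 <45 → l++
[2,17] -1+37=36 <45 → l++
[3,17] 1+37=38 <45 → l++
[4,17] 6+37=43 <45 → l++
[5,17] 7+37=44 <45 → l++
[6,17] 8+37=45 → found

(8, 37)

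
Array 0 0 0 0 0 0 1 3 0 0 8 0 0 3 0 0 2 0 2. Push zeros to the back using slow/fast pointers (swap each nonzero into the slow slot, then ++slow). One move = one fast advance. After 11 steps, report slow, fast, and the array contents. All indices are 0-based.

slow=3, fast=11, a=[1, 3, 8, 0, 0, 0, 0, 0, 0, 0, 0, 0, 0, 3, 0, 0, 2, 0, 2]

(s=0,f=0) a[fast]=0 → fast++
(s=0,f=1) a[fast]=0 → fast++
(s=0,f=2) a[fast]=0 → fast++
(s=0,f=3) a[fast]=0 → fast++
(s=0,f=4) a[fast]=0 → fast++
(s=0,f=5) a[fast]=0 → fast++
(s=0,f=6) a[fast]=1≠0 swap→a[0]=1 → slow++,fast++
(s=1,f=7) a[fast]=3≠0 swap→a[1]=3 → slow++,fast++
(s=2,f=8) a[fast]=0 → fast++
(s=2,f=9) a[fast]=0 → fast++
(s=2,f=10) a[fast]=8≠0 swap→a[2]=8 → slow++,fast++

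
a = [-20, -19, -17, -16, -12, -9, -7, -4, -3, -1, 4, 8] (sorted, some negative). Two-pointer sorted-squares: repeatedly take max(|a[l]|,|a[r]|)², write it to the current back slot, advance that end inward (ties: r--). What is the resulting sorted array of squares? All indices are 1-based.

l=1 r=12: |-20|>|8| out[12]=400, l++
l=2 r=12: |-19|>|8| out[11]=361, l++
l=3 r=12: |-17|>|8| out[10]=289, l++
l=4 r=12: |-16|>|8| out[9]=256, l++
l=5 r=12: |-12|>|8| out[8]=144, l++
l=6 r=12: |-9|>|8| out[7]=81, l++
l=7 r=12: |-7|<=|8| out[6]=64, r--
l=7 r=11: |-7|>|4| out[5]=49, l++
l=8 r=11: |-4|<=|4| out[4]=16, r--
l=8 r=10: |-4|>|-1| out[3]=16, l++
l=9 r=10: |-3|>|-1| out[2]=9, l++
l=10 r=10: |-1|<=|-1| out[1]=1, r--

[1, 9, 16, 16, 49, 64, 81, 144, 256, 289, 361, 400]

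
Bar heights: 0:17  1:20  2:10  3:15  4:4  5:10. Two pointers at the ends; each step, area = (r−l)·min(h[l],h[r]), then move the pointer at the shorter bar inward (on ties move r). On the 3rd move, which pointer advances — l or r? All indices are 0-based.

[0,5] min(17,10)*5=50 best=50 * → r--
[0,4] min(17,4)*4=16 best=50 → r--
[0,3] min(17,15)*3=45 best=50 → r--

r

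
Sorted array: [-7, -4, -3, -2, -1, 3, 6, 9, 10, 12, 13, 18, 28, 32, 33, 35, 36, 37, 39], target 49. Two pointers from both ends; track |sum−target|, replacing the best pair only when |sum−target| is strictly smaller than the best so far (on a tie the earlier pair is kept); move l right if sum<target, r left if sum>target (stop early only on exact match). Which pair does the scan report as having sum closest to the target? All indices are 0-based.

l=0 r=18: -7+39=32 d=17 *, l++
l=1 r=18: -4+39=35 d=14 *, l++
l=2 r=18: -3+39=36 d=13 *, l++
l=3 r=18: -2+39=37 d=12 *, l++
l=4 r=18: -1+39=38 d=11 *, l++
l=5 r=18: 3+39=42 d=7 *, l++
l=6 r=18: 6+39=45 d=4 *, l++
l=7 r=18: 9+39=48 d=1 *, l++
l=8 r=18: 10+39=49 d=0 *, stop

pair (10, 39) with sum 49 (|Δ|=0)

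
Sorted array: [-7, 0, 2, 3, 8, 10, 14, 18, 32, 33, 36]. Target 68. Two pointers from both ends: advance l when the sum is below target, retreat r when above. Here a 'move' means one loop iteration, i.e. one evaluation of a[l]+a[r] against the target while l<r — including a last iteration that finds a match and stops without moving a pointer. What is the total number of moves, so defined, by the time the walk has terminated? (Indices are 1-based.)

[1,11] -7+36=29 <68 → l++
[2,11] 0+36=36 <68 → l++
[3,11] 2+36=38 <68 → l++
[4,11] 3+36=39 <68 → l++
[5,11] 8+36=44 <68 → l++
[6,11] 10+36=46 <68 → l++
[7,11] 14+36=50 <68 → l++
[8,11] 18+36=54 <68 → l++
[9,11] 32+36=68 → found

9 moves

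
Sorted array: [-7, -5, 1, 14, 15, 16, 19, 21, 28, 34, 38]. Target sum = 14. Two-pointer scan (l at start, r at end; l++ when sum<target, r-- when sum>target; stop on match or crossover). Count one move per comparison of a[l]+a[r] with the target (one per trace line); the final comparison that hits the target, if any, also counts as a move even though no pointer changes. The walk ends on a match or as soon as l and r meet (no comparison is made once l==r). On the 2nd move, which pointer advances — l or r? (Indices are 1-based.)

r

[1,11] -7+38=31 >14 → r--
[1,10] -7+34=27 >14 → r--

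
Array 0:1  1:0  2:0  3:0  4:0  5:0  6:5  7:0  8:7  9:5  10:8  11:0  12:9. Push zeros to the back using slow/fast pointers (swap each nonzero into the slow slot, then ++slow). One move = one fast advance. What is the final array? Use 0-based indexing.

[1, 5, 7, 5, 8, 9, 0, 0, 0, 0, 0, 0, 0]

(s=0,f=0) a[fast]=1≠0 swap→a[0]=1 → slow++,fast++
(s=1,f=1) a[fast]=0 → fast++
(s=1,f=2) a[fast]=0 → fast++
(s=1,f=3) a[fast]=0 → fast++
(s=1,f=4) a[fast]=0 → fast++
(s=1,f=5) a[fast]=0 → fast++
(s=1,f=6) a[fast]=5≠0 swap→a[1]=5 → slow++,fast++
(s=2,f=7) a[fast]=0 → fast++
(s=2,f=8) a[fast]=7≠0 swap→a[2]=7 → slow++,fast++
(s=3,f=9) a[fast]=5≠0 swap→a[3]=5 → slow++,fast++
(s=4,f=10) a[fast]=8≠0 swap→a[4]=8 → slow++,fast++
(s=5,f=11) a[fast]=0 → fast++
(s=5,f=12) a[fast]=9≠0 swap→a[5]=9 → slow++,fast++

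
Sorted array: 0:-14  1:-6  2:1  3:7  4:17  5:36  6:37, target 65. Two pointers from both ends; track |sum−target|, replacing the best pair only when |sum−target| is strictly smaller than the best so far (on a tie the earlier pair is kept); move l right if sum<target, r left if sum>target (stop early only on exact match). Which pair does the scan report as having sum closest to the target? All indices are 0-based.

pair (36, 37) with sum 73 (|Δ|=8)

l=0 r=6: -14+37=23 d=42 *, l++
l=1 r=6: -6+37=31 d=34 *, l++
l=2 r=6: 1+37=38 d=27 *, l++
l=3 r=6: 7+37=44 d=21 *, l++
l=4 r=6: 17+37=54 d=11 *, l++
l=5 r=6: 36+37=73 d=8 *, r--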